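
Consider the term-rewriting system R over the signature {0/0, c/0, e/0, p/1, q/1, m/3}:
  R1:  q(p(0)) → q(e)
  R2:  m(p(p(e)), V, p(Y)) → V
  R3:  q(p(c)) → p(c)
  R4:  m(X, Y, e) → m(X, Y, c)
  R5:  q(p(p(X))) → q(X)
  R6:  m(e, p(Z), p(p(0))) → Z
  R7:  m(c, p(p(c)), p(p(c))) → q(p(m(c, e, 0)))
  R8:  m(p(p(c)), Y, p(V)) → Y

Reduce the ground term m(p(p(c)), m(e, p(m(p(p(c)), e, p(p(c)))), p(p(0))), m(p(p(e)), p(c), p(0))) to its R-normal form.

e

1. m(p(p(c)), m(e, p(m(p(p(c)), e, p(p(c)))), p(p(0))), m(p(p(e)), p(c), p(0)))  →  m(p(p(c)), m(p(p(c)), e, p(p(c))), m(p(p(e)), p(c), p(0)))   [R6 at 2]
2. m(p(p(c)), m(p(p(c)), e, p(p(c))), m(p(p(e)), p(c), p(0)))  →  m(p(p(c)), e, m(p(p(e)), p(c), p(0)))   [R8 at 2]
3. m(p(p(c)), e, m(p(p(e)), p(c), p(0)))  →  m(p(p(c)), e, p(c))   [R2 at 3]
4. m(p(p(c)), e, p(c))  →  e   [R8 at ε]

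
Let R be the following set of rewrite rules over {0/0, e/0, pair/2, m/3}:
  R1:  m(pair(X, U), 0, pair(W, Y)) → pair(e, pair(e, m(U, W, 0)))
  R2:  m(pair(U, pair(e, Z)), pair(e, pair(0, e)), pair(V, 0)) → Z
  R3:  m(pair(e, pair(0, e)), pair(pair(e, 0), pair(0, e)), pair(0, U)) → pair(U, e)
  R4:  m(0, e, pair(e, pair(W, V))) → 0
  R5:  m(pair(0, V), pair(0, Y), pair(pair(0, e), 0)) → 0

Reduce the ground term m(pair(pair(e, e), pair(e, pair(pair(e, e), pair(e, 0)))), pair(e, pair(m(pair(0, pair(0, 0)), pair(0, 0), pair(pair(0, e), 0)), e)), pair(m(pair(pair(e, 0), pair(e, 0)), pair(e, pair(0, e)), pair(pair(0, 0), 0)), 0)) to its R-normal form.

1. m(pair(pair(e, e), pair(e, pair(pair(e, e), pair(e, 0)))), pair(e, pair(m(pair(0, pair(0, 0)), pair(0, 0), pair(pair(0, e), 0)), e)), pair(m(pair(pair(e, 0), pair(e, 0)), pair(e, pair(0, e)), pair(pair(0, 0), 0)), 0))  →  m(pair(pair(e, e), pair(e, pair(pair(e, e), pair(e, 0)))), pair(e, pair(0, e)), pair(m(pair(pair(e, 0), pair(e, 0)), pair(e, pair(0, e)), pair(pair(0, 0), 0)), 0))   [R5 at 2.2.1]
2. m(pair(pair(e, e), pair(e, pair(pair(e, e), pair(e, 0)))), pair(e, pair(0, e)), pair(m(pair(pair(e, 0), pair(e, 0)), pair(e, pair(0, e)), pair(pair(0, 0), 0)), 0))  →  pair(pair(e, e), pair(e, 0))   [R2 at ε]

pair(pair(e, e), pair(e, 0))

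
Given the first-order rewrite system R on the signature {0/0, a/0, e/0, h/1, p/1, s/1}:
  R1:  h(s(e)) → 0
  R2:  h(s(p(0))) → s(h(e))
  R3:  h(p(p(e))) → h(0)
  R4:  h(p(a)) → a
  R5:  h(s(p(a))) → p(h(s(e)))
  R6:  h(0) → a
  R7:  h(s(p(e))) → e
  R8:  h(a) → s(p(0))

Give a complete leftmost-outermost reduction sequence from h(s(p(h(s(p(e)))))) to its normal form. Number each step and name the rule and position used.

1. h(s(p(h(s(p(e))))))  →  h(s(p(e)))   [R7 at 1.1.1]
2. h(s(p(e)))  →  e   [R7 at ε]

e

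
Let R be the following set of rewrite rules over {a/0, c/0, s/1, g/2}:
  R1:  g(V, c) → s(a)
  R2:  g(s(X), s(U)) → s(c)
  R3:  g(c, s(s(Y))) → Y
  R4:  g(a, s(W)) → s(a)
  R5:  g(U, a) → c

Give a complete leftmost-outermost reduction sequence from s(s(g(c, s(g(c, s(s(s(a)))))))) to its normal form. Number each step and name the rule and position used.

1. s(s(g(c, s(g(c, s(s(s(a))))))))  →  s(s(g(c, s(s(a)))))   [R3 at 1.1.2.1]
2. s(s(g(c, s(s(a)))))  →  s(s(a))   [R3 at 1.1]

s(s(a))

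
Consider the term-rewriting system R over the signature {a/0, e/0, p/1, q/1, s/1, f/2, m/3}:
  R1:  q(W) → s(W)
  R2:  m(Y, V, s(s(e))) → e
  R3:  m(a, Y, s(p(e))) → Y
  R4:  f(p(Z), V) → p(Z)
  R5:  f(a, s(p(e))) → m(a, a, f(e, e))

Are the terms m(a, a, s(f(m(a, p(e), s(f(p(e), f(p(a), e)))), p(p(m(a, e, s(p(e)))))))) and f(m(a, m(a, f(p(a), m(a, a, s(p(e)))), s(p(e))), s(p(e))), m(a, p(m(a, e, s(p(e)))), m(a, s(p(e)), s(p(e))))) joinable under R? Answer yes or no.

no — NF(t₁) = a, NF(t₂) = p(a)

Reduce t₁ = m(a, a, s(f(m(a, p(e), s(f(p(e), f(p(a), e)))), p(p(m(a, e, s(p(e)))))))):
1. m(a, a, s(f(m(a, p(e), s(f(p(e), f(p(a), e)))), p(p(m(a, e, s(p(e))))))))  →  m(a, a, s(f(m(a, p(e), s(p(e))), p(p(m(a, e, s(p(e))))))))   [R4 at 3.1.1.3.1]
2. m(a, a, s(f(m(a, p(e), s(p(e))), p(p(m(a, e, s(p(e))))))))  →  m(a, a, s(f(p(e), p(p(m(a, e, s(p(e))))))))   [R3 at 3.1.1]
3. m(a, a, s(f(p(e), p(p(m(a, e, s(p(e))))))))  →  m(a, a, s(p(e)))   [R4 at 3.1]
4. m(a, a, s(p(e)))  →  a   [R3 at ε]

Reduce t₂ = f(m(a, m(a, f(p(a), m(a, a, s(p(e)))), s(p(e))), s(p(e))), m(a, p(m(a, e, s(p(e)))), m(a, s(p(e)), s(p(e))))):
1. f(m(a, m(a, f(p(a), m(a, a, s(p(e)))), s(p(e))), s(p(e))), m(a, p(m(a, e, s(p(e)))), m(a, s(p(e)), s(p(e)))))  →  f(m(a, f(p(a), m(a, a, s(p(e)))), s(p(e))), m(a, p(m(a, e, s(p(e)))), m(a, s(p(e)), s(p(e)))))   [R3 at 1]
2. f(m(a, f(p(a), m(a, a, s(p(e)))), s(p(e))), m(a, p(m(a, e, s(p(e)))), m(a, s(p(e)), s(p(e)))))  →  f(f(p(a), m(a, a, s(p(e)))), m(a, p(m(a, e, s(p(e)))), m(a, s(p(e)), s(p(e)))))   [R3 at 1]
3. f(f(p(a), m(a, a, s(p(e)))), m(a, p(m(a, e, s(p(e)))), m(a, s(p(e)), s(p(e)))))  →  f(p(a), m(a, p(m(a, e, s(p(e)))), m(a, s(p(e)), s(p(e)))))   [R4 at 1]
4. f(p(a), m(a, p(m(a, e, s(p(e)))), m(a, s(p(e)), s(p(e)))))  →  p(a)   [R4 at ε]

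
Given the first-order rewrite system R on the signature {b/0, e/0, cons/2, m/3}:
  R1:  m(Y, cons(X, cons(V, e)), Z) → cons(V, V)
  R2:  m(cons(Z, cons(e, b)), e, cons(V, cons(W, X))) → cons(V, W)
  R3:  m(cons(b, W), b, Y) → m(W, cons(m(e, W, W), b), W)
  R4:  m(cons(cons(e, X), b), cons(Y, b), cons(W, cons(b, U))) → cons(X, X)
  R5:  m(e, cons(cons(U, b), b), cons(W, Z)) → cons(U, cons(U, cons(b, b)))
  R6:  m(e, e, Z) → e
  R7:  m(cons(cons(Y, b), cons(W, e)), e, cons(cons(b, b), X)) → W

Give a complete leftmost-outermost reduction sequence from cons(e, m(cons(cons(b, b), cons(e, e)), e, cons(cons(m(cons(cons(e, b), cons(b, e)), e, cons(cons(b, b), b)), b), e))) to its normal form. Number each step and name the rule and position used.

cons(e, e)

1. cons(e, m(cons(cons(b, b), cons(e, e)), e, cons(cons(m(cons(cons(e, b), cons(b, e)), e, cons(cons(b, b), b)), b), e)))  →  cons(e, m(cons(cons(b, b), cons(e, e)), e, cons(cons(b, b), e)))   [R7 at 2.3.1.1]
2. cons(e, m(cons(cons(b, b), cons(e, e)), e, cons(cons(b, b), e)))  →  cons(e, e)   [R7 at 2]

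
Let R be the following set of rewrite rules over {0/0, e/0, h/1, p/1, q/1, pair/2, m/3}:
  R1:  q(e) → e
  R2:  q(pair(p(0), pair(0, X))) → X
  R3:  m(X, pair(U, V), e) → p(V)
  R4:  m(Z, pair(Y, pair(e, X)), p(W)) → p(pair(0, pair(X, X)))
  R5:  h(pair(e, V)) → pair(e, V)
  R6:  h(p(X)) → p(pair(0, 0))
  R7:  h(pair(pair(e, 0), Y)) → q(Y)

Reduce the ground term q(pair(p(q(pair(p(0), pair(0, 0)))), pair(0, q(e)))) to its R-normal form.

1. q(pair(p(q(pair(p(0), pair(0, 0)))), pair(0, q(e))))  →  q(pair(p(0), pair(0, q(e))))   [R2 at 1.1.1]
2. q(pair(p(0), pair(0, q(e))))  →  q(e)   [R2 at ε]
3. q(e)  →  e   [R1 at ε]

e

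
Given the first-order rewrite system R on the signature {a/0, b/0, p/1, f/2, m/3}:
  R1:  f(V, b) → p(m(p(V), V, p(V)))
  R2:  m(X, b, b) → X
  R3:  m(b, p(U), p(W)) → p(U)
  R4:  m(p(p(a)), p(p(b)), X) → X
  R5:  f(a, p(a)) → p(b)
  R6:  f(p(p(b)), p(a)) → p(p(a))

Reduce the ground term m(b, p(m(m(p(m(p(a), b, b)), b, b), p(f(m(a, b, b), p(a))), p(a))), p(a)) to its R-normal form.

1. m(b, p(m(m(p(m(p(a), b, b)), b, b), p(f(m(a, b, b), p(a))), p(a))), p(a))  →  p(m(m(p(m(p(a), b, b)), b, b), p(f(m(a, b, b), p(a))), p(a)))   [R3 at ε]
2. p(m(m(p(m(p(a), b, b)), b, b), p(f(m(a, b, b), p(a))), p(a)))  →  p(m(p(m(p(a), b, b)), p(f(m(a, b, b), p(a))), p(a)))   [R2 at 1.1]
3. p(m(p(m(p(a), b, b)), p(f(m(a, b, b), p(a))), p(a)))  →  p(m(p(p(a)), p(f(m(a, b, b), p(a))), p(a)))   [R2 at 1.1.1]
4. p(m(p(p(a)), p(f(m(a, b, b), p(a))), p(a)))  →  p(m(p(p(a)), p(f(a, p(a))), p(a)))   [R2 at 1.2.1.1]
5. p(m(p(p(a)), p(f(a, p(a))), p(a)))  →  p(m(p(p(a)), p(p(b)), p(a)))   [R5 at 1.2.1]
6. p(m(p(p(a)), p(p(b)), p(a)))  →  p(p(a))   [R4 at 1]

p(p(a))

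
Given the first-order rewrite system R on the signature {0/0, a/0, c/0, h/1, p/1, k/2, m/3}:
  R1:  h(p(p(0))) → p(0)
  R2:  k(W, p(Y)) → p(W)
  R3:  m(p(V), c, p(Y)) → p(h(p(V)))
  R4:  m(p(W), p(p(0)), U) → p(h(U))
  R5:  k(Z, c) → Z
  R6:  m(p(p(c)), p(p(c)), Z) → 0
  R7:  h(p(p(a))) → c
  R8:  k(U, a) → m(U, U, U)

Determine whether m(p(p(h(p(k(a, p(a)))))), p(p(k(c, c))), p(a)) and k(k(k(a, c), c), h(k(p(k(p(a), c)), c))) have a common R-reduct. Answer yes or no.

Reduce t₁ = m(p(p(h(p(k(a, p(a)))))), p(p(k(c, c))), p(a)):
1. m(p(p(h(p(k(a, p(a)))))), p(p(k(c, c))), p(a))  →  m(p(p(h(p(p(a))))), p(p(k(c, c))), p(a))   [R2 at 1.1.1.1.1]
2. m(p(p(h(p(p(a))))), p(p(k(c, c))), p(a))  →  m(p(p(c)), p(p(k(c, c))), p(a))   [R7 at 1.1.1]
3. m(p(p(c)), p(p(k(c, c))), p(a))  →  m(p(p(c)), p(p(c)), p(a))   [R5 at 2.1.1]
4. m(p(p(c)), p(p(c)), p(a))  →  0   [R6 at ε]

Reduce t₂ = k(k(k(a, c), c), h(k(p(k(p(a), c)), c))):
1. k(k(k(a, c), c), h(k(p(k(p(a), c)), c)))  →  k(k(a, c), h(k(p(k(p(a), c)), c)))   [R5 at 1]
2. k(k(a, c), h(k(p(k(p(a), c)), c)))  →  k(a, h(k(p(k(p(a), c)), c)))   [R5 at 1]
3. k(a, h(k(p(k(p(a), c)), c)))  →  k(a, h(p(k(p(a), c))))   [R5 at 2.1]
4. k(a, h(p(k(p(a), c))))  →  k(a, h(p(p(a))))   [R5 at 2.1.1]
5. k(a, h(p(p(a))))  →  k(a, c)   [R7 at 2]
6. k(a, c)  →  a   [R5 at ε]

no — NF(t₁) = 0, NF(t₂) = a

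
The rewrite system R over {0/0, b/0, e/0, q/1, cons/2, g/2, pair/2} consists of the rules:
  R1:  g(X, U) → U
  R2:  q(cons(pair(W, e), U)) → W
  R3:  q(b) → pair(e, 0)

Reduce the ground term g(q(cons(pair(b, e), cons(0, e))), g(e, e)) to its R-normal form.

e

1. g(q(cons(pair(b, e), cons(0, e))), g(e, e))  →  g(e, e)   [R1 at ε]
2. g(e, e)  →  e   [R1 at ε]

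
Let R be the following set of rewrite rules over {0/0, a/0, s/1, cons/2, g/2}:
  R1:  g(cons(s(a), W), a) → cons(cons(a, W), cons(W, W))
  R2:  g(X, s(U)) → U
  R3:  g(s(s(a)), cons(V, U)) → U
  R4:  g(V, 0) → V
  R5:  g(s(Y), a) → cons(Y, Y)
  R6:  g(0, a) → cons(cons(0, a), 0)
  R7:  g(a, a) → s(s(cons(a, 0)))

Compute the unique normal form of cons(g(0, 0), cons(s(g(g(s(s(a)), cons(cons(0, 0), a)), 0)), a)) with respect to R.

1. cons(g(0, 0), cons(s(g(g(s(s(a)), cons(cons(0, 0), a)), 0)), a))  →  cons(0, cons(s(g(g(s(s(a)), cons(cons(0, 0), a)), 0)), a))   [R4 at 1]
2. cons(0, cons(s(g(g(s(s(a)), cons(cons(0, 0), a)), 0)), a))  →  cons(0, cons(s(g(s(s(a)), cons(cons(0, 0), a))), a))   [R4 at 2.1.1]
3. cons(0, cons(s(g(s(s(a)), cons(cons(0, 0), a))), a))  →  cons(0, cons(s(a), a))   [R3 at 2.1.1]

cons(0, cons(s(a), a))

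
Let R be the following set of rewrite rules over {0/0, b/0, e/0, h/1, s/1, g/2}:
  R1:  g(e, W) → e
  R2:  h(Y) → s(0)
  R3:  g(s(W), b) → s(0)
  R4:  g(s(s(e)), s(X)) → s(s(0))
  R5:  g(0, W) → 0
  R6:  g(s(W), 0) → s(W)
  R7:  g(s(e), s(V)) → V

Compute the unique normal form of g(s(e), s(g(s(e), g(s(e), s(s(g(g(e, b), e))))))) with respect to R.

1. g(s(e), s(g(s(e), g(s(e), s(s(g(g(e, b), e)))))))  →  g(s(e), g(s(e), s(s(g(g(e, b), e)))))   [R7 at ε]
2. g(s(e), g(s(e), s(s(g(g(e, b), e)))))  →  g(s(e), s(g(g(e, b), e)))   [R7 at 2]
3. g(s(e), s(g(g(e, b), e)))  →  g(g(e, b), e)   [R7 at ε]
4. g(g(e, b), e)  →  g(e, e)   [R1 at 1]
5. g(e, e)  →  e   [R1 at ε]

e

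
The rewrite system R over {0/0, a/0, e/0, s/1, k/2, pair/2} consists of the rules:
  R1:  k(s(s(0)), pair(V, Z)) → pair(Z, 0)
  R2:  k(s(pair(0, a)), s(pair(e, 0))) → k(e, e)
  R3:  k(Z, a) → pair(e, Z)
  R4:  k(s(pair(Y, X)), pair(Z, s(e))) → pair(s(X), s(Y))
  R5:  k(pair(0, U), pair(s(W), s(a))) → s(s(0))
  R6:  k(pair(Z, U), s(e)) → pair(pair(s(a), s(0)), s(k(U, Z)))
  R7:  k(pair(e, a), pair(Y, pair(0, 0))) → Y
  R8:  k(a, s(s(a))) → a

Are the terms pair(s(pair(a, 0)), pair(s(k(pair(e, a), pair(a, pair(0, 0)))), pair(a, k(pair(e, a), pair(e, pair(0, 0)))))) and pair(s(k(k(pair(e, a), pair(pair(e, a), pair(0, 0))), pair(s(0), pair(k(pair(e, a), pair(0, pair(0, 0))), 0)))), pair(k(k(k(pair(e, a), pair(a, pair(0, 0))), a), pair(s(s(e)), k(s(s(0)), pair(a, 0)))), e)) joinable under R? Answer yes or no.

Reduce t₁ = pair(s(pair(a, 0)), pair(s(k(pair(e, a), pair(a, pair(0, 0)))), pair(a, k(pair(e, a), pair(e, pair(0, 0)))))):
1. pair(s(pair(a, 0)), pair(s(k(pair(e, a), pair(a, pair(0, 0)))), pair(a, k(pair(e, a), pair(e, pair(0, 0))))))  →  pair(s(pair(a, 0)), pair(s(a), pair(a, k(pair(e, a), pair(e, pair(0, 0))))))   [R7 at 2.1.1]
2. pair(s(pair(a, 0)), pair(s(a), pair(a, k(pair(e, a), pair(e, pair(0, 0))))))  →  pair(s(pair(a, 0)), pair(s(a), pair(a, e)))   [R7 at 2.2.2]

Reduce t₂ = pair(s(k(k(pair(e, a), pair(pair(e, a), pair(0, 0))), pair(s(0), pair(k(pair(e, a), pair(0, pair(0, 0))), 0)))), pair(k(k(k(pair(e, a), pair(a, pair(0, 0))), a), pair(s(s(e)), k(s(s(0)), pair(a, 0)))), e)):
1. pair(s(k(k(pair(e, a), pair(pair(e, a), pair(0, 0))), pair(s(0), pair(k(pair(e, a), pair(0, pair(0, 0))), 0)))), pair(k(k(k(pair(e, a), pair(a, pair(0, 0))), a), pair(s(s(e)), k(s(s(0)), pair(a, 0)))), e))  →  pair(s(k(pair(e, a), pair(s(0), pair(k(pair(e, a), pair(0, pair(0, 0))), 0)))), pair(k(k(k(pair(e, a), pair(a, pair(0, 0))), a), pair(s(s(e)), k(s(s(0)), pair(a, 0)))), e))   [R7 at 1.1.1]
2. pair(s(k(pair(e, a), pair(s(0), pair(k(pair(e, a), pair(0, pair(0, 0))), 0)))), pair(k(k(k(pair(e, a), pair(a, pair(0, 0))), a), pair(s(s(e)), k(s(s(0)), pair(a, 0)))), e))  →  pair(s(k(pair(e, a), pair(s(0), pair(0, 0)))), pair(k(k(k(pair(e, a), pair(a, pair(0, 0))), a), pair(s(s(e)), k(s(s(0)), pair(a, 0)))), e))   [R7 at 1.1.2.2.1]
3. pair(s(k(pair(e, a), pair(s(0), pair(0, 0)))), pair(k(k(k(pair(e, a), pair(a, pair(0, 0))), a), pair(s(s(e)), k(s(s(0)), pair(a, 0)))), e))  →  pair(s(s(0)), pair(k(k(k(pair(e, a), pair(a, pair(0, 0))), a), pair(s(s(e)), k(s(s(0)), pair(a, 0)))), e))   [R7 at 1.1]
4. pair(s(s(0)), pair(k(k(k(pair(e, a), pair(a, pair(0, 0))), a), pair(s(s(e)), k(s(s(0)), pair(a, 0)))), e))  →  pair(s(s(0)), pair(k(pair(e, k(pair(e, a), pair(a, pair(0, 0)))), pair(s(s(e)), k(s(s(0)), pair(a, 0)))), e))   [R3 at 2.1.1]
5. pair(s(s(0)), pair(k(pair(e, k(pair(e, a), pair(a, pair(0, 0)))), pair(s(s(e)), k(s(s(0)), pair(a, 0)))), e))  →  pair(s(s(0)), pair(k(pair(e, a), pair(s(s(e)), k(s(s(0)), pair(a, 0)))), e))   [R7 at 2.1.1.2]
6. pair(s(s(0)), pair(k(pair(e, a), pair(s(s(e)), k(s(s(0)), pair(a, 0)))), e))  →  pair(s(s(0)), pair(k(pair(e, a), pair(s(s(e)), pair(0, 0))), e))   [R1 at 2.1.2.2]
7. pair(s(s(0)), pair(k(pair(e, a), pair(s(s(e)), pair(0, 0))), e))  →  pair(s(s(0)), pair(s(s(e)), e))   [R7 at 2.1]

no — NF(t₁) = pair(s(pair(a, 0)), pair(s(a), pair(a, e))), NF(t₂) = pair(s(s(0)), pair(s(s(e)), e))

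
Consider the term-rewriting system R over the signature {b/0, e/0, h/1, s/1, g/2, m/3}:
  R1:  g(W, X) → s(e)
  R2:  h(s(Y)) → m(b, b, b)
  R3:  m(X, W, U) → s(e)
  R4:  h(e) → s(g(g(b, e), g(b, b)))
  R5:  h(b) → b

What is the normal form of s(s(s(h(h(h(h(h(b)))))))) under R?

s(s(s(b)))

1. s(s(s(h(h(h(h(h(b))))))))  →  s(s(s(h(h(h(h(b)))))))   [R5 at 1.1.1.1.1.1.1]
2. s(s(s(h(h(h(h(b)))))))  →  s(s(s(h(h(h(b))))))   [R5 at 1.1.1.1.1.1]
3. s(s(s(h(h(h(b))))))  →  s(s(s(h(h(b)))))   [R5 at 1.1.1.1.1]
4. s(s(s(h(h(b)))))  →  s(s(s(h(b))))   [R5 at 1.1.1.1]
5. s(s(s(h(b))))  →  s(s(s(b)))   [R5 at 1.1.1]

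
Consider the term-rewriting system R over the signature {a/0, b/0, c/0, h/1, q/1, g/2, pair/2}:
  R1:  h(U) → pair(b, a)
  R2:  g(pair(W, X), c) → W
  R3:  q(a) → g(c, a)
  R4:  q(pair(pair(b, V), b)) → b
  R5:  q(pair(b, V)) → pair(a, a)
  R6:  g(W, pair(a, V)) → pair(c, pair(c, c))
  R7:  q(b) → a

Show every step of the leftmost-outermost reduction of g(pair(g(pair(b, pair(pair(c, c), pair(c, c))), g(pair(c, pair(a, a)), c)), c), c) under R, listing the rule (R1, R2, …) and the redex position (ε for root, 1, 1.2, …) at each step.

1. g(pair(g(pair(b, pair(pair(c, c), pair(c, c))), g(pair(c, pair(a, a)), c)), c), c)  →  g(pair(b, pair(pair(c, c), pair(c, c))), g(pair(c, pair(a, a)), c))   [R2 at ε]
2. g(pair(b, pair(pair(c, c), pair(c, c))), g(pair(c, pair(a, a)), c))  →  g(pair(b, pair(pair(c, c), pair(c, c))), c)   [R2 at 2]
3. g(pair(b, pair(pair(c, c), pair(c, c))), c)  →  b   [R2 at ε]

b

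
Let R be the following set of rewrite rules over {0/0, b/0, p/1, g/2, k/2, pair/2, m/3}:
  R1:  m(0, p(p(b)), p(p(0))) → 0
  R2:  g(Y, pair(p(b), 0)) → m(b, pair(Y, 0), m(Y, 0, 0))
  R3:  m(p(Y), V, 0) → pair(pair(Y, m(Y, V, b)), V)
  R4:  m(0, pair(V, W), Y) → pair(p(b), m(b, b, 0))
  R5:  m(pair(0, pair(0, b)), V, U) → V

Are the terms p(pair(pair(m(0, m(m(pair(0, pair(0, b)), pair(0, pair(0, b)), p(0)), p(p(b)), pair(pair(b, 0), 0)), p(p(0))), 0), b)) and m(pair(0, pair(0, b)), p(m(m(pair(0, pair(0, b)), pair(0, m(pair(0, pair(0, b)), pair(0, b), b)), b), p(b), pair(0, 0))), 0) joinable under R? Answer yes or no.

Reduce t₁ = p(pair(pair(m(0, m(m(pair(0, pair(0, b)), pair(0, pair(0, b)), p(0)), p(p(b)), pair(pair(b, 0), 0)), p(p(0))), 0), b)):
1. p(pair(pair(m(0, m(m(pair(0, pair(0, b)), pair(0, pair(0, b)), p(0)), p(p(b)), pair(pair(b, 0), 0)), p(p(0))), 0), b))  →  p(pair(pair(m(0, m(pair(0, pair(0, b)), p(p(b)), pair(pair(b, 0), 0)), p(p(0))), 0), b))   [R5 at 1.1.1.2.1]
2. p(pair(pair(m(0, m(pair(0, pair(0, b)), p(p(b)), pair(pair(b, 0), 0)), p(p(0))), 0), b))  →  p(pair(pair(m(0, p(p(b)), p(p(0))), 0), b))   [R5 at 1.1.1.2]
3. p(pair(pair(m(0, p(p(b)), p(p(0))), 0), b))  →  p(pair(pair(0, 0), b))   [R1 at 1.1.1]

Reduce t₂ = m(pair(0, pair(0, b)), p(m(m(pair(0, pair(0, b)), pair(0, m(pair(0, pair(0, b)), pair(0, b), b)), b), p(b), pair(0, 0))), 0):
1. m(pair(0, pair(0, b)), p(m(m(pair(0, pair(0, b)), pair(0, m(pair(0, pair(0, b)), pair(0, b), b)), b), p(b), pair(0, 0))), 0)  →  p(m(m(pair(0, pair(0, b)), pair(0, m(pair(0, pair(0, b)), pair(0, b), b)), b), p(b), pair(0, 0)))   [R5 at ε]
2. p(m(m(pair(0, pair(0, b)), pair(0, m(pair(0, pair(0, b)), pair(0, b), b)), b), p(b), pair(0, 0)))  →  p(m(pair(0, m(pair(0, pair(0, b)), pair(0, b), b)), p(b), pair(0, 0)))   [R5 at 1.1]
3. p(m(pair(0, m(pair(0, pair(0, b)), pair(0, b), b)), p(b), pair(0, 0)))  →  p(m(pair(0, pair(0, b)), p(b), pair(0, 0)))   [R5 at 1.1.2]
4. p(m(pair(0, pair(0, b)), p(b), pair(0, 0)))  →  p(p(b))   [R5 at 1]

no — NF(t₁) = p(pair(pair(0, 0), b)), NF(t₂) = p(p(b))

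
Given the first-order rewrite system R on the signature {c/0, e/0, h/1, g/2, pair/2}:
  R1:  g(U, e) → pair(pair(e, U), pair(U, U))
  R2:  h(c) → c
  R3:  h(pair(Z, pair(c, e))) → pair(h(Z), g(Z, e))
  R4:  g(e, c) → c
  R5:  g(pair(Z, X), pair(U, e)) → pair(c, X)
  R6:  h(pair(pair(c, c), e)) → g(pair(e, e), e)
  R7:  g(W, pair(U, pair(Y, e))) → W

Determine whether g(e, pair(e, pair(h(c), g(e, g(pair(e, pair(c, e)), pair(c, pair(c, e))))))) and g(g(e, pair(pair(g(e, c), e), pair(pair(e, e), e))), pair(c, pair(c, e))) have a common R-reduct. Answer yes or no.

Reduce t₁ = g(e, pair(e, pair(h(c), g(e, g(pair(e, pair(c, e)), pair(c, pair(c, e))))))):
1. g(e, pair(e, pair(h(c), g(e, g(pair(e, pair(c, e)), pair(c, pair(c, e)))))))  →  g(e, pair(e, pair(c, g(e, g(pair(e, pair(c, e)), pair(c, pair(c, e)))))))   [R2 at 2.2.1]
2. g(e, pair(e, pair(c, g(e, g(pair(e, pair(c, e)), pair(c, pair(c, e)))))))  →  g(e, pair(e, pair(c, g(e, pair(e, pair(c, e))))))   [R7 at 2.2.2.2]
3. g(e, pair(e, pair(c, g(e, pair(e, pair(c, e))))))  →  g(e, pair(e, pair(c, e)))   [R7 at 2.2.2]
4. g(e, pair(e, pair(c, e)))  →  e   [R7 at ε]

Reduce t₂ = g(g(e, pair(pair(g(e, c), e), pair(pair(e, e), e))), pair(c, pair(c, e))):
1. g(g(e, pair(pair(g(e, c), e), pair(pair(e, e), e))), pair(c, pair(c, e)))  →  g(e, pair(pair(g(e, c), e), pair(pair(e, e), e)))   [R7 at ε]
2. g(e, pair(pair(g(e, c), e), pair(pair(e, e), e)))  →  e   [R7 at ε]

yes — NF(t₁) = e, NF(t₂) = e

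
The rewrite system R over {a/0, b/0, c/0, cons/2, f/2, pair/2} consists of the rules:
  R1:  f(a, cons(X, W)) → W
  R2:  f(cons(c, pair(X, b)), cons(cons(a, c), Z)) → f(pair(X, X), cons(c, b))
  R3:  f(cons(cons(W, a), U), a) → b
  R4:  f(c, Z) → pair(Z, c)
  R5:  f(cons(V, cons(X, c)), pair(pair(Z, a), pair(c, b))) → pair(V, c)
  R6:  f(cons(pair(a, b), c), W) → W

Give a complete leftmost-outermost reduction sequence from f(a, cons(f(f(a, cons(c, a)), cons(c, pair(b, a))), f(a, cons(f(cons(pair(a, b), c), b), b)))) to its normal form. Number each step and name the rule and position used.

b

1. f(a, cons(f(f(a, cons(c, a)), cons(c, pair(b, a))), f(a, cons(f(cons(pair(a, b), c), b), b))))  →  f(a, cons(f(cons(pair(a, b), c), b), b))   [R1 at ε]
2. f(a, cons(f(cons(pair(a, b), c), b), b))  →  b   [R1 at ε]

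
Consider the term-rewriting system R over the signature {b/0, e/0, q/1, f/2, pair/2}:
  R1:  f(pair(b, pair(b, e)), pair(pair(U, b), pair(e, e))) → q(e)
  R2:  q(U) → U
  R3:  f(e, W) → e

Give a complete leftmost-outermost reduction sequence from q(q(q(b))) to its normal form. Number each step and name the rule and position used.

1. q(q(q(b)))  →  q(q(b))   [R2 at ε]
2. q(q(b))  →  q(b)   [R2 at ε]
3. q(b)  →  b   [R2 at ε]

b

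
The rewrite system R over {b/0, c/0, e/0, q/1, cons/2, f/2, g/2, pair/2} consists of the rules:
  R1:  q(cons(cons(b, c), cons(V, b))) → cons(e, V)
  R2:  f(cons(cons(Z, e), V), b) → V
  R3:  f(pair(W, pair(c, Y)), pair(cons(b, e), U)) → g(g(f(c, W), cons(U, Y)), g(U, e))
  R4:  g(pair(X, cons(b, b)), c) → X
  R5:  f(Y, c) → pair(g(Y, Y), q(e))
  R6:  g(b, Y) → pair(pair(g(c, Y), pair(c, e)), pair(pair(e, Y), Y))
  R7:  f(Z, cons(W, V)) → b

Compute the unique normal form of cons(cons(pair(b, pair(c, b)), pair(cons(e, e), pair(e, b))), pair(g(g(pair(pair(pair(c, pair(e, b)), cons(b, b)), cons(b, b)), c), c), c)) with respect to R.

cons(cons(pair(b, pair(c, b)), pair(cons(e, e), pair(e, b))), pair(pair(c, pair(e, b)), c))

1. cons(cons(pair(b, pair(c, b)), pair(cons(e, e), pair(e, b))), pair(g(g(pair(pair(pair(c, pair(e, b)), cons(b, b)), cons(b, b)), c), c), c))  →  cons(cons(pair(b, pair(c, b)), pair(cons(e, e), pair(e, b))), pair(g(pair(pair(c, pair(e, b)), cons(b, b)), c), c))   [R4 at 2.1.1]
2. cons(cons(pair(b, pair(c, b)), pair(cons(e, e), pair(e, b))), pair(g(pair(pair(c, pair(e, b)), cons(b, b)), c), c))  →  cons(cons(pair(b, pair(c, b)), pair(cons(e, e), pair(e, b))), pair(pair(c, pair(e, b)), c))   [R4 at 2.1]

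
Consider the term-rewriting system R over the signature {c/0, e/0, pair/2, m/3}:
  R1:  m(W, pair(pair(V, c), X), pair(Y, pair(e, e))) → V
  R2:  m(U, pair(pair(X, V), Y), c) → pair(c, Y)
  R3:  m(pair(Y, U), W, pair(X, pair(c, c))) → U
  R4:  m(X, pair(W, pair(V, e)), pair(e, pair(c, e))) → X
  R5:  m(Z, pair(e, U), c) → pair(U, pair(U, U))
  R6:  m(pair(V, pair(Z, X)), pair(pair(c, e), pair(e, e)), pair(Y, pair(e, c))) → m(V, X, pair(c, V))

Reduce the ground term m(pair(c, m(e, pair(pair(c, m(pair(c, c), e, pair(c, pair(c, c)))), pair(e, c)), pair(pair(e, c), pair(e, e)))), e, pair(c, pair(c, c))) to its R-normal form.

1. m(pair(c, m(e, pair(pair(c, m(pair(c, c), e, pair(c, pair(c, c)))), pair(e, c)), pair(pair(e, c), pair(e, e)))), e, pair(c, pair(c, c)))  →  m(e, pair(pair(c, m(pair(c, c), e, pair(c, pair(c, c)))), pair(e, c)), pair(pair(e, c), pair(e, e)))   [R3 at ε]
2. m(e, pair(pair(c, m(pair(c, c), e, pair(c, pair(c, c)))), pair(e, c)), pair(pair(e, c), pair(e, e)))  →  m(e, pair(pair(c, c), pair(e, c)), pair(pair(e, c), pair(e, e)))   [R3 at 2.1.2]
3. m(e, pair(pair(c, c), pair(e, c)), pair(pair(e, c), pair(e, e)))  →  c   [R1 at ε]

c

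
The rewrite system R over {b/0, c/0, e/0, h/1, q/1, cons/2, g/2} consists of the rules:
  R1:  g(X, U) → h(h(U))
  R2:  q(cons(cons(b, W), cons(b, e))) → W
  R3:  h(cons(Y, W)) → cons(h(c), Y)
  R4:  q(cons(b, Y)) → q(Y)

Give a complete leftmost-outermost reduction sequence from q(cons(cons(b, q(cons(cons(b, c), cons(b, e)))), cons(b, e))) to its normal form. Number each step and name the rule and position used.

1. q(cons(cons(b, q(cons(cons(b, c), cons(b, e)))), cons(b, e)))  →  q(cons(cons(b, c), cons(b, e)))   [R2 at ε]
2. q(cons(cons(b, c), cons(b, e)))  →  c   [R2 at ε]

c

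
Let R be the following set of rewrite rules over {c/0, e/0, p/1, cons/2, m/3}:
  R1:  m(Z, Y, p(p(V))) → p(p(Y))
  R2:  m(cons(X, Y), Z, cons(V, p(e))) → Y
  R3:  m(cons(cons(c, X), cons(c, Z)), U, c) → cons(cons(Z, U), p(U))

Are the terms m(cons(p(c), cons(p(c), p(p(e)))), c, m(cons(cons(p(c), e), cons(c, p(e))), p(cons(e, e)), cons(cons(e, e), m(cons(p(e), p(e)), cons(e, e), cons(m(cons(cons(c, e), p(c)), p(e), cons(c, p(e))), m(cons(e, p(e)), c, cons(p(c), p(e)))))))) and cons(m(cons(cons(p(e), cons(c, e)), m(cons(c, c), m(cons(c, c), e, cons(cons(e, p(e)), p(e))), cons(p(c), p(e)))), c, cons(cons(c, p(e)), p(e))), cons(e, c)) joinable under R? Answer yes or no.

Reduce t₁ = m(cons(p(c), cons(p(c), p(p(e)))), c, m(cons(cons(p(c), e), cons(c, p(e))), p(cons(e, e)), cons(cons(e, e), m(cons(p(e), p(e)), cons(e, e), cons(m(cons(cons(c, e), p(c)), p(e), cons(c, p(e))), m(cons(e, p(e)), c, cons(p(c), p(e)))))))):
1. m(cons(p(c), cons(p(c), p(p(e)))), c, m(cons(cons(p(c), e), cons(c, p(e))), p(cons(e, e)), cons(cons(e, e), m(cons(p(e), p(e)), cons(e, e), cons(m(cons(cons(c, e), p(c)), p(e), cons(c, p(e))), m(cons(e, p(e)), c, cons(p(c), p(e))))))))  →  m(cons(p(c), cons(p(c), p(p(e)))), c, m(cons(cons(p(c), e), cons(c, p(e))), p(cons(e, e)), cons(cons(e, e), m(cons(p(e), p(e)), cons(e, e), cons(p(c), m(cons(e, p(e)), c, cons(p(c), p(e))))))))   [R2 at 3.3.2.3.1]
2. m(cons(p(c), cons(p(c), p(p(e)))), c, m(cons(cons(p(c), e), cons(c, p(e))), p(cons(e, e)), cons(cons(e, e), m(cons(p(e), p(e)), cons(e, e), cons(p(c), m(cons(e, p(e)), c, cons(p(c), p(e))))))))  →  m(cons(p(c), cons(p(c), p(p(e)))), c, m(cons(cons(p(c), e), cons(c, p(e))), p(cons(e, e)), cons(cons(e, e), m(cons(p(e), p(e)), cons(e, e), cons(p(c), p(e))))))   [R2 at 3.3.2.3.2]
3. m(cons(p(c), cons(p(c), p(p(e)))), c, m(cons(cons(p(c), e), cons(c, p(e))), p(cons(e, e)), cons(cons(e, e), m(cons(p(e), p(e)), cons(e, e), cons(p(c), p(e))))))  →  m(cons(p(c), cons(p(c), p(p(e)))), c, m(cons(cons(p(c), e), cons(c, p(e))), p(cons(e, e)), cons(cons(e, e), p(e))))   [R2 at 3.3.2]
4. m(cons(p(c), cons(p(c), p(p(e)))), c, m(cons(cons(p(c), e), cons(c, p(e))), p(cons(e, e)), cons(cons(e, e), p(e))))  →  m(cons(p(c), cons(p(c), p(p(e)))), c, cons(c, p(e)))   [R2 at 3]
5. m(cons(p(c), cons(p(c), p(p(e)))), c, cons(c, p(e)))  →  cons(p(c), p(p(e)))   [R2 at ε]

Reduce t₂ = cons(m(cons(cons(p(e), cons(c, e)), m(cons(c, c), m(cons(c, c), e, cons(cons(e, p(e)), p(e))), cons(p(c), p(e)))), c, cons(cons(c, p(e)), p(e))), cons(e, c)):
1. cons(m(cons(cons(p(e), cons(c, e)), m(cons(c, c), m(cons(c, c), e, cons(cons(e, p(e)), p(e))), cons(p(c), p(e)))), c, cons(cons(c, p(e)), p(e))), cons(e, c))  →  cons(m(cons(c, c), m(cons(c, c), e, cons(cons(e, p(e)), p(e))), cons(p(c), p(e))), cons(e, c))   [R2 at 1]
2. cons(m(cons(c, c), m(cons(c, c), e, cons(cons(e, p(e)), p(e))), cons(p(c), p(e))), cons(e, c))  →  cons(c, cons(e, c))   [R2 at 1]

no — NF(t₁) = cons(p(c), p(p(e))), NF(t₂) = cons(c, cons(e, c))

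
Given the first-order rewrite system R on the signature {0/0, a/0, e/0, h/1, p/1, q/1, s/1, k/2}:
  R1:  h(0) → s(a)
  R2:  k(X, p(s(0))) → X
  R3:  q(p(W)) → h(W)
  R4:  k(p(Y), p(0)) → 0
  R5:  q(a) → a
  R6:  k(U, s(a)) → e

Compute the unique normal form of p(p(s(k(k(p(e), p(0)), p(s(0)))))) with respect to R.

1. p(p(s(k(k(p(e), p(0)), p(s(0))))))  →  p(p(s(k(p(e), p(0)))))   [R2 at 1.1.1]
2. p(p(s(k(p(e), p(0)))))  →  p(p(s(0)))   [R4 at 1.1.1]

p(p(s(0)))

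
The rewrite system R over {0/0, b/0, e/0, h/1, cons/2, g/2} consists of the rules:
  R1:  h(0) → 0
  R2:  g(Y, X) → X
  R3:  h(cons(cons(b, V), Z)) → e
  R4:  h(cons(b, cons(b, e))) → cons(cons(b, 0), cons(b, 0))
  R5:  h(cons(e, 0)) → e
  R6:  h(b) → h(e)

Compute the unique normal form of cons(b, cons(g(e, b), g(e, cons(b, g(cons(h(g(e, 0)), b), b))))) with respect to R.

1. cons(b, cons(g(e, b), g(e, cons(b, g(cons(h(g(e, 0)), b), b)))))  →  cons(b, cons(b, g(e, cons(b, g(cons(h(g(e, 0)), b), b)))))   [R2 at 2.1]
2. cons(b, cons(b, g(e, cons(b, g(cons(h(g(e, 0)), b), b)))))  →  cons(b, cons(b, cons(b, g(cons(h(g(e, 0)), b), b))))   [R2 at 2.2]
3. cons(b, cons(b, cons(b, g(cons(h(g(e, 0)), b), b))))  →  cons(b, cons(b, cons(b, b)))   [R2 at 2.2.2]

cons(b, cons(b, cons(b, b)))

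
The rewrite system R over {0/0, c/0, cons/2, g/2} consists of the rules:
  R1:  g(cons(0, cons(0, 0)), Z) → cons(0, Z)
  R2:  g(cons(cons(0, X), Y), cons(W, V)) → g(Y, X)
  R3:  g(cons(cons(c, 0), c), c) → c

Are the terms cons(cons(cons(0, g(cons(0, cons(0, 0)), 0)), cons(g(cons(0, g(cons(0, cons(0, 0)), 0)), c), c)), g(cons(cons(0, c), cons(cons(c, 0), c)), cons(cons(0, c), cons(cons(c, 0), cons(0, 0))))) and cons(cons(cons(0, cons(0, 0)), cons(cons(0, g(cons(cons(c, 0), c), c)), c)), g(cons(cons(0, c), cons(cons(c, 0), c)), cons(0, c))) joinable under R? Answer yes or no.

Reduce t₁ = cons(cons(cons(0, g(cons(0, cons(0, 0)), 0)), cons(g(cons(0, g(cons(0, cons(0, 0)), 0)), c), c)), g(cons(cons(0, c), cons(cons(c, 0), c)), cons(cons(0, c), cons(cons(c, 0), cons(0, 0))))):
1. cons(cons(cons(0, g(cons(0, cons(0, 0)), 0)), cons(g(cons(0, g(cons(0, cons(0, 0)), 0)), c), c)), g(cons(cons(0, c), cons(cons(c, 0), c)), cons(cons(0, c), cons(cons(c, 0), cons(0, 0)))))  →  cons(cons(cons(0, cons(0, 0)), cons(g(cons(0, g(cons(0, cons(0, 0)), 0)), c), c)), g(cons(cons(0, c), cons(cons(c, 0), c)), cons(cons(0, c), cons(cons(c, 0), cons(0, 0)))))   [R1 at 1.1.2]
2. cons(cons(cons(0, cons(0, 0)), cons(g(cons(0, g(cons(0, cons(0, 0)), 0)), c), c)), g(cons(cons(0, c), cons(cons(c, 0), c)), cons(cons(0, c), cons(cons(c, 0), cons(0, 0)))))  →  cons(cons(cons(0, cons(0, 0)), cons(g(cons(0, cons(0, 0)), c), c)), g(cons(cons(0, c), cons(cons(c, 0), c)), cons(cons(0, c), cons(cons(c, 0), cons(0, 0)))))   [R1 at 1.2.1.1.2]
3. cons(cons(cons(0, cons(0, 0)), cons(g(cons(0, cons(0, 0)), c), c)), g(cons(cons(0, c), cons(cons(c, 0), c)), cons(cons(0, c), cons(cons(c, 0), cons(0, 0)))))  →  cons(cons(cons(0, cons(0, 0)), cons(cons(0, c), c)), g(cons(cons(0, c), cons(cons(c, 0), c)), cons(cons(0, c), cons(cons(c, 0), cons(0, 0)))))   [R1 at 1.2.1]
4. cons(cons(cons(0, cons(0, 0)), cons(cons(0, c), c)), g(cons(cons(0, c), cons(cons(c, 0), c)), cons(cons(0, c), cons(cons(c, 0), cons(0, 0)))))  →  cons(cons(cons(0, cons(0, 0)), cons(cons(0, c), c)), g(cons(cons(c, 0), c), c))   [R2 at 2]
5. cons(cons(cons(0, cons(0, 0)), cons(cons(0, c), c)), g(cons(cons(c, 0), c), c))  →  cons(cons(cons(0, cons(0, 0)), cons(cons(0, c), c)), c)   [R3 at 2]

Reduce t₂ = cons(cons(cons(0, cons(0, 0)), cons(cons(0, g(cons(cons(c, 0), c), c)), c)), g(cons(cons(0, c), cons(cons(c, 0), c)), cons(0, c))):
1. cons(cons(cons(0, cons(0, 0)), cons(cons(0, g(cons(cons(c, 0), c), c)), c)), g(cons(cons(0, c), cons(cons(c, 0), c)), cons(0, c)))  →  cons(cons(cons(0, cons(0, 0)), cons(cons(0, c), c)), g(cons(cons(0, c), cons(cons(c, 0), c)), cons(0, c)))   [R3 at 1.2.1.2]
2. cons(cons(cons(0, cons(0, 0)), cons(cons(0, c), c)), g(cons(cons(0, c), cons(cons(c, 0), c)), cons(0, c)))  →  cons(cons(cons(0, cons(0, 0)), cons(cons(0, c), c)), g(cons(cons(c, 0), c), c))   [R2 at 2]
3. cons(cons(cons(0, cons(0, 0)), cons(cons(0, c), c)), g(cons(cons(c, 0), c), c))  →  cons(cons(cons(0, cons(0, 0)), cons(cons(0, c), c)), c)   [R3 at 2]

yes — NF(t₁) = cons(cons(cons(0, cons(0, 0)), cons(cons(0, c), c)), c), NF(t₂) = cons(cons(cons(0, cons(0, 0)), cons(cons(0, c), c)), c)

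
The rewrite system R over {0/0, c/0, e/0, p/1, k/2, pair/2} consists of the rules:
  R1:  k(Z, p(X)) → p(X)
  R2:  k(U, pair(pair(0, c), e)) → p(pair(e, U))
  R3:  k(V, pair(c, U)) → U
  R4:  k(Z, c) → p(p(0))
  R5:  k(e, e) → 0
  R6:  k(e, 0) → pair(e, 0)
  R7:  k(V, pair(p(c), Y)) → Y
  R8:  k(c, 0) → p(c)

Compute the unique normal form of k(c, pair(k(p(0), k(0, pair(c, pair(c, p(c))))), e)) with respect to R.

e

1. k(c, pair(k(p(0), k(0, pair(c, pair(c, p(c))))), e))  →  k(c, pair(k(p(0), pair(c, p(c))), e))   [R3 at 2.1.2]
2. k(c, pair(k(p(0), pair(c, p(c))), e))  →  k(c, pair(p(c), e))   [R3 at 2.1]
3. k(c, pair(p(c), e))  →  e   [R7 at ε]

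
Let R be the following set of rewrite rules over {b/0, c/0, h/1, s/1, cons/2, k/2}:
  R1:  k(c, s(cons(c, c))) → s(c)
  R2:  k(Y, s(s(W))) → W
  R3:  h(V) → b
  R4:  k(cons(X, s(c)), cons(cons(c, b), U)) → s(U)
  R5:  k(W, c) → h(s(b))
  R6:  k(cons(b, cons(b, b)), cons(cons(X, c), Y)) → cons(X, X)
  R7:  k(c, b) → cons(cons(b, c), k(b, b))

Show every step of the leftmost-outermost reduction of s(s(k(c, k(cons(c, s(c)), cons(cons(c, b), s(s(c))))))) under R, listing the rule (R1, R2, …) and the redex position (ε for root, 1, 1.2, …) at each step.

s(s(s(c)))

1. s(s(k(c, k(cons(c, s(c)), cons(cons(c, b), s(s(c)))))))  →  s(s(k(c, s(s(s(c))))))   [R4 at 1.1.2]
2. s(s(k(c, s(s(s(c))))))  →  s(s(s(c)))   [R2 at 1.1]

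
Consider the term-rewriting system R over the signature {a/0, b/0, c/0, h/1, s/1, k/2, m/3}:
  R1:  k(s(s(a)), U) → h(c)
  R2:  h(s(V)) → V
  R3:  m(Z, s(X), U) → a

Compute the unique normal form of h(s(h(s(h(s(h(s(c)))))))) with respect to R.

c

1. h(s(h(s(h(s(h(s(c))))))))  →  h(s(h(s(h(s(c))))))   [R2 at ε]
2. h(s(h(s(h(s(c))))))  →  h(s(h(s(c))))   [R2 at ε]
3. h(s(h(s(c))))  →  h(s(c))   [R2 at ε]
4. h(s(c))  →  c   [R2 at ε]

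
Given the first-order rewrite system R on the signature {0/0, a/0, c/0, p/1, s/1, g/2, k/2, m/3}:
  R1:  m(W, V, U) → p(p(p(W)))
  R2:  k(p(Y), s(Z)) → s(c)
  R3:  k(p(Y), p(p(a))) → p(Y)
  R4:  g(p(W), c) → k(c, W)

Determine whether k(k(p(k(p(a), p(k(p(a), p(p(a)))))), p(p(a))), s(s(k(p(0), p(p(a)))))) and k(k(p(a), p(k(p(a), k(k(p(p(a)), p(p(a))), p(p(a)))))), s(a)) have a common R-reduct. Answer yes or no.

yes — NF(t₁) = s(c), NF(t₂) = s(c)

Reduce t₁ = k(k(p(k(p(a), p(k(p(a), p(p(a)))))), p(p(a))), s(s(k(p(0), p(p(a)))))):
1. k(k(p(k(p(a), p(k(p(a), p(p(a)))))), p(p(a))), s(s(k(p(0), p(p(a))))))  →  k(p(k(p(a), p(k(p(a), p(p(a)))))), s(s(k(p(0), p(p(a))))))   [R3 at 1]
2. k(p(k(p(a), p(k(p(a), p(p(a)))))), s(s(k(p(0), p(p(a))))))  →  s(c)   [R2 at ε]

Reduce t₂ = k(k(p(a), p(k(p(a), k(k(p(p(a)), p(p(a))), p(p(a)))))), s(a)):
1. k(k(p(a), p(k(p(a), k(k(p(p(a)), p(p(a))), p(p(a)))))), s(a))  →  k(k(p(a), p(k(p(a), k(p(p(a)), p(p(a)))))), s(a))   [R3 at 1.2.1.2.1]
2. k(k(p(a), p(k(p(a), k(p(p(a)), p(p(a)))))), s(a))  →  k(k(p(a), p(k(p(a), p(p(a))))), s(a))   [R3 at 1.2.1.2]
3. k(k(p(a), p(k(p(a), p(p(a))))), s(a))  →  k(k(p(a), p(p(a))), s(a))   [R3 at 1.2.1]
4. k(k(p(a), p(p(a))), s(a))  →  k(p(a), s(a))   [R3 at 1]
5. k(p(a), s(a))  →  s(c)   [R2 at ε]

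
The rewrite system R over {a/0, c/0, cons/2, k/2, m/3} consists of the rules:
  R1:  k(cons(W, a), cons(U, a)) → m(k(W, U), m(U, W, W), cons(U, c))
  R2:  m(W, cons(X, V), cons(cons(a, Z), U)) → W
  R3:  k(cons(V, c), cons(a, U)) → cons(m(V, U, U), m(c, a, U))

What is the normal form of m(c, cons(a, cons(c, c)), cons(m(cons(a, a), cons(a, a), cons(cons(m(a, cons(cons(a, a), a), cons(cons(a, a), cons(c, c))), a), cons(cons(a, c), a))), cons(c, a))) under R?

1. m(c, cons(a, cons(c, c)), cons(m(cons(a, a), cons(a, a), cons(cons(m(a, cons(cons(a, a), a), cons(cons(a, a), cons(c, c))), a), cons(cons(a, c), a))), cons(c, a)))  →  m(c, cons(a, cons(c, c)), cons(m(cons(a, a), cons(a, a), cons(cons(a, a), cons(cons(a, c), a))), cons(c, a)))   [R2 at 3.1.3.1.1]
2. m(c, cons(a, cons(c, c)), cons(m(cons(a, a), cons(a, a), cons(cons(a, a), cons(cons(a, c), a))), cons(c, a)))  →  m(c, cons(a, cons(c, c)), cons(cons(a, a), cons(c, a)))   [R2 at 3.1]
3. m(c, cons(a, cons(c, c)), cons(cons(a, a), cons(c, a)))  →  c   [R2 at ε]

c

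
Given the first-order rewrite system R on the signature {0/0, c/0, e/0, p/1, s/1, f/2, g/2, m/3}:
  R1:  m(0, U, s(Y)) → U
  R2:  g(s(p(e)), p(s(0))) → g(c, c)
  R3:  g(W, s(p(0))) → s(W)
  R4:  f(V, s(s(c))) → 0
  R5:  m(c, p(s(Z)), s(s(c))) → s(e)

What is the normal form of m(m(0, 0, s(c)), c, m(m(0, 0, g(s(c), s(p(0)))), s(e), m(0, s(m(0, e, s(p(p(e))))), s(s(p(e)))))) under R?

1. m(m(0, 0, s(c)), c, m(m(0, 0, g(s(c), s(p(0)))), s(e), m(0, s(m(0, e, s(p(p(e))))), s(s(p(e))))))  →  m(0, c, m(m(0, 0, g(s(c), s(p(0)))), s(e), m(0, s(m(0, e, s(p(p(e))))), s(s(p(e))))))   [R1 at 1]
2. m(0, c, m(m(0, 0, g(s(c), s(p(0)))), s(e), m(0, s(m(0, e, s(p(p(e))))), s(s(p(e))))))  →  m(0, c, m(m(0, 0, s(s(c))), s(e), m(0, s(m(0, e, s(p(p(e))))), s(s(p(e))))))   [R3 at 3.1.3]
3. m(0, c, m(m(0, 0, s(s(c))), s(e), m(0, s(m(0, e, s(p(p(e))))), s(s(p(e))))))  →  m(0, c, m(0, s(e), m(0, s(m(0, e, s(p(p(e))))), s(s(p(e))))))   [R1 at 3.1]
4. m(0, c, m(0, s(e), m(0, s(m(0, e, s(p(p(e))))), s(s(p(e))))))  →  m(0, c, m(0, s(e), s(m(0, e, s(p(p(e)))))))   [R1 at 3.3]
5. m(0, c, m(0, s(e), s(m(0, e, s(p(p(e)))))))  →  m(0, c, s(e))   [R1 at 3]
6. m(0, c, s(e))  →  c   [R1 at ε]

c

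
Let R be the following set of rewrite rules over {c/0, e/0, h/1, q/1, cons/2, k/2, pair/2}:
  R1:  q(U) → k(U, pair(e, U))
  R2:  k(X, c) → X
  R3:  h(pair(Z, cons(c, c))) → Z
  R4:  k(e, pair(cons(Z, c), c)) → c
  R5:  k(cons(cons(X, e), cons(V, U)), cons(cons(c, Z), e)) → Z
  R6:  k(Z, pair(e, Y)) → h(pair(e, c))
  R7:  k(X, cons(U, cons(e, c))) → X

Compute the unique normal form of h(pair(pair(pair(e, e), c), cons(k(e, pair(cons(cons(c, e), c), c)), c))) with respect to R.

1. h(pair(pair(pair(e, e), c), cons(k(e, pair(cons(cons(c, e), c), c)), c)))  →  h(pair(pair(pair(e, e), c), cons(c, c)))   [R4 at 1.2.1]
2. h(pair(pair(pair(e, e), c), cons(c, c)))  →  pair(pair(e, e), c)   [R3 at ε]

pair(pair(e, e), c)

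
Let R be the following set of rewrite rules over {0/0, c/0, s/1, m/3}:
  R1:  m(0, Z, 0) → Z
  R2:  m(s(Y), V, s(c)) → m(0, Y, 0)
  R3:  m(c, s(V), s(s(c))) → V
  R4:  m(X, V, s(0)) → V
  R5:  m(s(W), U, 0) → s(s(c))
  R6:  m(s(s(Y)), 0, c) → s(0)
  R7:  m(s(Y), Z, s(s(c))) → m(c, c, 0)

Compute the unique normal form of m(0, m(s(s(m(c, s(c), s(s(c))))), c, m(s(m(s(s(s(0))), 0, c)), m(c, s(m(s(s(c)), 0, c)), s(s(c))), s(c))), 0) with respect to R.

c

1. m(0, m(s(s(m(c, s(c), s(s(c))))), c, m(s(m(s(s(s(0))), 0, c)), m(c, s(m(s(s(c)), 0, c)), s(s(c))), s(c))), 0)  →  m(s(s(m(c, s(c), s(s(c))))), c, m(s(m(s(s(s(0))), 0, c)), m(c, s(m(s(s(c)), 0, c)), s(s(c))), s(c)))   [R1 at ε]
2. m(s(s(m(c, s(c), s(s(c))))), c, m(s(m(s(s(s(0))), 0, c)), m(c, s(m(s(s(c)), 0, c)), s(s(c))), s(c)))  →  m(s(s(c)), c, m(s(m(s(s(s(0))), 0, c)), m(c, s(m(s(s(c)), 0, c)), s(s(c))), s(c)))   [R3 at 1.1.1]
3. m(s(s(c)), c, m(s(m(s(s(s(0))), 0, c)), m(c, s(m(s(s(c)), 0, c)), s(s(c))), s(c)))  →  m(s(s(c)), c, m(0, m(s(s(s(0))), 0, c), 0))   [R2 at 3]
4. m(s(s(c)), c, m(0, m(s(s(s(0))), 0, c), 0))  →  m(s(s(c)), c, m(s(s(s(0))), 0, c))   [R1 at 3]
5. m(s(s(c)), c, m(s(s(s(0))), 0, c))  →  m(s(s(c)), c, s(0))   [R6 at 3]
6. m(s(s(c)), c, s(0))  →  c   [R4 at ε]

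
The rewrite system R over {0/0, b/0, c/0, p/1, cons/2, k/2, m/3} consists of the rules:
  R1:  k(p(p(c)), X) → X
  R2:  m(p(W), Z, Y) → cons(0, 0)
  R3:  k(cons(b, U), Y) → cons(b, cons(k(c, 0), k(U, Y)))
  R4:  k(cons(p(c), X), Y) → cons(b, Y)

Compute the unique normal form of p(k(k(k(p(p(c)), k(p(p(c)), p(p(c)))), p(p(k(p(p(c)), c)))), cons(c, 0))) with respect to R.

1. p(k(k(k(p(p(c)), k(p(p(c)), p(p(c)))), p(p(k(p(p(c)), c)))), cons(c, 0)))  →  p(k(k(k(p(p(c)), p(p(c))), p(p(k(p(p(c)), c)))), cons(c, 0)))   [R1 at 1.1.1]
2. p(k(k(k(p(p(c)), p(p(c))), p(p(k(p(p(c)), c)))), cons(c, 0)))  →  p(k(k(p(p(c)), p(p(k(p(p(c)), c)))), cons(c, 0)))   [R1 at 1.1.1]
3. p(k(k(p(p(c)), p(p(k(p(p(c)), c)))), cons(c, 0)))  →  p(k(p(p(k(p(p(c)), c))), cons(c, 0)))   [R1 at 1.1]
4. p(k(p(p(k(p(p(c)), c))), cons(c, 0)))  →  p(k(p(p(c)), cons(c, 0)))   [R1 at 1.1.1.1]
5. p(k(p(p(c)), cons(c, 0)))  →  p(cons(c, 0))   [R1 at 1]

p(cons(c, 0))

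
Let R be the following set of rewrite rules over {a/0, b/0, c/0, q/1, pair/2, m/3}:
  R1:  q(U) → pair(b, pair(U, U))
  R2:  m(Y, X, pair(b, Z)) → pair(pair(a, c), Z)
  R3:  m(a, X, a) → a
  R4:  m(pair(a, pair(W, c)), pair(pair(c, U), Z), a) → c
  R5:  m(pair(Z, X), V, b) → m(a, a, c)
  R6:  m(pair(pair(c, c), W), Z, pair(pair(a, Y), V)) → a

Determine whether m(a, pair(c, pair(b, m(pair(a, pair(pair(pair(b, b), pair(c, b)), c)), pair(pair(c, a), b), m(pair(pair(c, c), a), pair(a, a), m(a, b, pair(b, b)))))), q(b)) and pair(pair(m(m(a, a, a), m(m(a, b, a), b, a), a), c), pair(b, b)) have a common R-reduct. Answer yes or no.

Reduce t₁ = m(a, pair(c, pair(b, m(pair(a, pair(pair(pair(b, b), pair(c, b)), c)), pair(pair(c, a), b), m(pair(pair(c, c), a), pair(a, a), m(a, b, pair(b, b)))))), q(b)):
1. m(a, pair(c, pair(b, m(pair(a, pair(pair(pair(b, b), pair(c, b)), c)), pair(pair(c, a), b), m(pair(pair(c, c), a), pair(a, a), m(a, b, pair(b, b)))))), q(b))  →  m(a, pair(c, pair(b, m(pair(a, pair(pair(pair(b, b), pair(c, b)), c)), pair(pair(c, a), b), m(pair(pair(c, c), a), pair(a, a), pair(pair(a, c), b))))), q(b))   [R2 at 2.2.2.3.3]
2. m(a, pair(c, pair(b, m(pair(a, pair(pair(pair(b, b), pair(c, b)), c)), pair(pair(c, a), b), m(pair(pair(c, c), a), pair(a, a), pair(pair(a, c), b))))), q(b))  →  m(a, pair(c, pair(b, m(pair(a, pair(pair(pair(b, b), pair(c, b)), c)), pair(pair(c, a), b), a))), q(b))   [R6 at 2.2.2.3]
3. m(a, pair(c, pair(b, m(pair(a, pair(pair(pair(b, b), pair(c, b)), c)), pair(pair(c, a), b), a))), q(b))  →  m(a, pair(c, pair(b, c)), q(b))   [R4 at 2.2.2]
4. m(a, pair(c, pair(b, c)), q(b))  →  m(a, pair(c, pair(b, c)), pair(b, pair(b, b)))   [R1 at 3]
5. m(a, pair(c, pair(b, c)), pair(b, pair(b, b)))  →  pair(pair(a, c), pair(b, b))   [R2 at ε]

Reduce t₂ = pair(pair(m(m(a, a, a), m(m(a, b, a), b, a), a), c), pair(b, b)):
1. pair(pair(m(m(a, a, a), m(m(a, b, a), b, a), a), c), pair(b, b))  →  pair(pair(m(a, m(m(a, b, a), b, a), a), c), pair(b, b))   [R3 at 1.1.1]
2. pair(pair(m(a, m(m(a, b, a), b, a), a), c), pair(b, b))  →  pair(pair(a, c), pair(b, b))   [R3 at 1.1]

yes — NF(t₁) = pair(pair(a, c), pair(b, b)), NF(t₂) = pair(pair(a, c), pair(b, b))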